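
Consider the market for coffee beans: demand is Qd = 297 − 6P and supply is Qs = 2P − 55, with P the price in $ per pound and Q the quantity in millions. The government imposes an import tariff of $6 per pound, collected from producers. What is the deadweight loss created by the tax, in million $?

Before the tax: set 297 − 6P = 2P − 55 → P* = $44, Q* = 33.
With the tax collected from producers, supply shifts: Qs = 2(P − 6) − 55.
New equilibrium: buyers pay $45.5, producers receive $39.5, Q = 24. (Wedge: Pb − Ps = 6.)
Quantity falls by |ΔQ| = |33 − 24| = 9.
DWL = ½ · t · |ΔQ| = ½ · 6 · 9 = $27.

Deadweight loss = $27 million.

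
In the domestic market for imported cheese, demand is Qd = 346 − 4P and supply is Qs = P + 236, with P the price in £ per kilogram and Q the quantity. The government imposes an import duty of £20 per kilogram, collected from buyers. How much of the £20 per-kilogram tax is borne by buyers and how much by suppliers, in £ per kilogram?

Without the tax, 346 − 4P = P + 236 gives 5P = 110, so P* = £22 and Q* = 258.
With the tax collected from buyers, demand (in seller-price terms) shifts: Qd = 346 − 4(P + 20).
Solving gives Q = 242 with buyers paying £26 and suppliers receiving £6 (the £20 wedge).
Burden on buyers: £4; on suppliers: £16. (They sum to £20.)
The less price-elastic side of the market bears the larger share of a per-unit tax.

Buyers bear £4 per kilogram; suppliers bear £16 per kilogram.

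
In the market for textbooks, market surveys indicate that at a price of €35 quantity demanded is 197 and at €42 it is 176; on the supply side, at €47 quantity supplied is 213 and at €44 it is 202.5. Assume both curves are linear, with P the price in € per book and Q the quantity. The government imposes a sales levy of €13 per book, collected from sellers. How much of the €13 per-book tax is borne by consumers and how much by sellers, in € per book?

Demand slope: (176 − 197)/(42 − 35) = -3, so Qd = 302 − 3P.
Supply slope: (202.5 − 213)/(44 − 47) = 3.5, so Qs = 3.5P + 48.5.
Without the tax, 302 − 3P = 3.5P + 48.5 gives 6.5P = 253.5, so P* = €39 and Q* = 185.
With the tax collected from sellers, supply shifts: Qs = 3.5(P − 13) + 48.5.
Solving gives Q = 164 with consumers paying €46 and sellers receiving €33 (the €13 wedge).
Burden on consumers: €7; on sellers: €6. (They sum to €13.)
The less price-elastic side of the market bears the larger share of a per-unit tax.

Consumers bear €7 per book; sellers bear €6 per book.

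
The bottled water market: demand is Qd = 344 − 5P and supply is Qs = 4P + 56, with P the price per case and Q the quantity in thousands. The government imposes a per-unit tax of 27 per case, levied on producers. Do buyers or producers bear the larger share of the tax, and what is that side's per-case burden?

Producers bear the larger share: 15 per case.

Without the tax, 344 − 5P = 4P + 56 gives 9P = 288, so P* = 32 and Q* = 184.
With the tax collected from producers, supply shifts: Qs = 4(P − 27) + 56.
Solving gives Q = 124 with buyers paying 44 and producers receiving 17 (the 27 wedge).
Per-case burden: buyers 12, producers 15.
Producers take the larger share because supply is less price-elastic here (demand slope 5 vs supply slope 4).
The less price-elastic side of the market bears the larger share of a per-unit tax.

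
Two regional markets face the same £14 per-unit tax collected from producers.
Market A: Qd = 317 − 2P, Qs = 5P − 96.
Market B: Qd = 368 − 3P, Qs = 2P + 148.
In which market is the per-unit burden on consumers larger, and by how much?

Market A: pre-tax P* = £59, Q* = 199; post-tax Q = 179; per-unit burden on consumers = £10.
Market B: pre-tax P* = £44, Q* = 236; post-tax Q = 219.2; per-unit burden on consumers = £5.6.
Difference: £10 vs £5.6 → market A is larger by £4.4.

Market A, by £4.4.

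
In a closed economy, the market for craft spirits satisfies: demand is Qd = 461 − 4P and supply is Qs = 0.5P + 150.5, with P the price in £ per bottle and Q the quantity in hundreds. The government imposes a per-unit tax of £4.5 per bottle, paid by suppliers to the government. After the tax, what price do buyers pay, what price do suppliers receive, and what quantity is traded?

Buyers pay £69.5; suppliers receive £65; quantity = 183.

Before the tax: set 461 − 4P = 0.5P + 150.5 → P* = £69, Q* = 185.
With the tax collected from suppliers, supply shifts: Qs = 0.5(P − 4.5) + 150.5.
Solving gives Q = 183 with buyers paying £69.5 and suppliers receiving £65 (the £4.5 wedge).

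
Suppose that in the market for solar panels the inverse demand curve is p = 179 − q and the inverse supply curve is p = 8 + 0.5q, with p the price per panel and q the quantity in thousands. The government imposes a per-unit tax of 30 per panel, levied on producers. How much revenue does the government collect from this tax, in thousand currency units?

Tax revenue = 2820 thousand.

Inverting to q(p) form: qd = 179 − p; qs = 2p − 16.
Without the tax, 179 − p = 2p − 16 gives 3p = 195, so p* = 65 and q* = 114.
With the tax collected from producers, supply shifts: qs = 2(p − 30) − 16.
Solving gives q = 94 with buyers paying 85 and producers receiving 55 (the 30 wedge).
Revenue = t · Q = 30 · 94 = 2820.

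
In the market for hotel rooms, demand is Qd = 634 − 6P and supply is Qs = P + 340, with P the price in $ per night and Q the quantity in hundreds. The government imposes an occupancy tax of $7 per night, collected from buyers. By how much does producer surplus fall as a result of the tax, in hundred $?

Before the tax: set 634 − 6P = P + 340 → P* = $42, Q* = 382.
With the tax collected from buyers, demand (in seller-price terms) shifts: Qd = 634 − 6(P + 7).
Solving gives Q = 376 with buyers paying $43 and producers receiving $36 (the $7 wedge).
ΔPS is the trapezoid between Q = 376 and Q = 382 of height $6: ½ · (382 + 376) · 6 = $2274.

Producer surplus falls by $2274 hundred.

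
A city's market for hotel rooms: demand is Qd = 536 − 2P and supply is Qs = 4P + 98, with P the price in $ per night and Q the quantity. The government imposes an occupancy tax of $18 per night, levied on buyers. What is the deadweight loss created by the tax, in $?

Deadweight loss = $216.

Without the tax, 536 − 2P = 4P + 98 gives 6P = 438, so P* = $73 and Q* = 390.
With the tax collected from buyers, demand (in seller-price terms) shifts: Qd = 536 − 2(P + 18).
New equilibrium: buyers pay $85, producers receive $67, Q = 366. (Wedge: Pb − Ps = 18.)
Quantity falls by |ΔQ| = |390 − 366| = 24.
DWL = ½ · t · |ΔQ| = ½ · 18 · 24 = $216.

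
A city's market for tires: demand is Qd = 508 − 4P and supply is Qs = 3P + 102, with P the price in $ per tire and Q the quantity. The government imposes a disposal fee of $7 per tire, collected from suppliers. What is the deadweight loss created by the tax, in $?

Deadweight loss = $42.

Without the tax, 508 − 4P = 3P + 102 gives 7P = 406, so P* = $58 and Q* = 276.
With the tax collected from suppliers, supply shifts: Qs = 3(P − 7) + 102.
Solving gives Q = 264 with buyers paying $61 and suppliers receiving $54 (the $7 wedge).
Quantity falls by |ΔQ| = |276 − 264| = 12.
DWL = ½ · t · |ΔQ| = ½ · 7 · 12 = $42.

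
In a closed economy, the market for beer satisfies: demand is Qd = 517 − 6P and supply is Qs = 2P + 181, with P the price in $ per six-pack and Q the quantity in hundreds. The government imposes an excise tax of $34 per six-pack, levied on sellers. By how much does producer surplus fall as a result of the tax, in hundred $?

Before the tax: set 517 − 6P = 2P + 181 → P* = $42, Q* = 265.
With the tax collected from sellers, supply shifts: Qs = 2(P − 34) + 181.
Solving gives Q = 214 with consumers paying $50.5 and sellers receiving $16.5 (the $34 wedge).
ΔPS is the trapezoid between Q = 214 and Q = 265 of height $25.5: ½ · (265 + 214) · 25.5 = $6107.25.

Producer surplus falls by $6107.25 hundred.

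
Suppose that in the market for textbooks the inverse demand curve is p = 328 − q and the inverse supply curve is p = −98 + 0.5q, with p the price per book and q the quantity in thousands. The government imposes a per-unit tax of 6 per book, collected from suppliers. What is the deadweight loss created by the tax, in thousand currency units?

Deadweight loss = 12 thousand.

Inverting to q(p) form: qd = 328 − p; qs = 2p + 196.
Before the tax: set 328 − p = 2p + 196 → p* = 44, q* = 284.
With the tax collected from suppliers, supply shifts: qs = 2(p − 6) + 196.
Solving gives q = 280 with consumers paying 48 and suppliers receiving 42 (the 6 wedge).
Quantity falls by |ΔQ| = |284 − 280| = 4.
DWL = ½ · t · |ΔQ| = ½ · 6 · 4 = 12.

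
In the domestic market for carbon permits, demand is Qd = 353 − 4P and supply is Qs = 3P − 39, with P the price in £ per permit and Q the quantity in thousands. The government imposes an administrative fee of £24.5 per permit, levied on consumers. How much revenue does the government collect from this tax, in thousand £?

Without the tax, 353 − 4P = 3P − 39 gives 7P = 392, so P* = £56 and Q* = 129.
With the tax collected from consumers, demand (in seller-price terms) shifts: Qd = 353 − 4(P + 24.5).
New equilibrium: consumers pay £66.5, suppliers receive £42, Q = 87. (Wedge: Pb − Ps = 24.5.)
Revenue = t · Q = 24.5 · 87 = £2131.5.

Tax revenue = £2131.5 thousand.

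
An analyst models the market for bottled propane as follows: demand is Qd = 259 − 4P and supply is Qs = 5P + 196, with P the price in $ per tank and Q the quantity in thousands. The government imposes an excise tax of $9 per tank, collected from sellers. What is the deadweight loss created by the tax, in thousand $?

Deadweight loss = $90 thousand.

Before the tax: set 259 − 4P = 5P + 196 → P* = $7, Q* = 231.
With the tax collected from sellers, supply shifts: Qs = 5(P − 9) + 196.
New equilibrium: consumers pay $12, sellers receive $3, Q = 211. (Wedge: Pb − Ps = 9.)
Quantity falls by |ΔQ| = |231 − 211| = 20.
DWL = ½ · t · |ΔQ| = ½ · 9 · 20 = $90.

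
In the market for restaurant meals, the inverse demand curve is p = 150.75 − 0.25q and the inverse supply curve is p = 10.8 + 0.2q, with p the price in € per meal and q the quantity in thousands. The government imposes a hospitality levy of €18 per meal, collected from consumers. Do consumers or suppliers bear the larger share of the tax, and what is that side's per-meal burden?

Rewrite in direct form: qd = 603 − 4p and qs = 5p − 54.
Without the tax, 603 − 4p = 5p − 54 gives 9p = 657, so p* = €73 and q* = 311.
With the tax collected from consumers, demand (in seller-price terms) shifts: qd = 603 − 4(p + 18).
New equilibrium: consumers pay €83, suppliers receive €65, q = 271. (Wedge: pb − ps = 18.)
Per-meal burden: consumers €10, suppliers €8.
Consumers take the larger share because demand is less price-elastic here (demand slope 4 vs supply slope 5).

Consumers bear the larger share: €10 per meal.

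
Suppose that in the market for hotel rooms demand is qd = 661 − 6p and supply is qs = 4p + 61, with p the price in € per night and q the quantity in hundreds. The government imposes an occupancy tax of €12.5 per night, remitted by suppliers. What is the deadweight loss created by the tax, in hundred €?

Deadweight loss = €187.5 hundred.

Without the tax, 661 − 6p = 4p + 61 gives 10p = 600, so p* = €60 and q* = 301.
With the tax collected from suppliers, supply shifts: qs = 4(p − 12.5) + 61.
New equilibrium: consumers pay €65, suppliers receive €52.5, q = 271. (Wedge: pb − ps = 12.5.)
Quantity falls by |ΔQ| = |301 − 271| = 30.
DWL = ½ · t · |ΔQ| = ½ · 12.5 · 30 = €187.5.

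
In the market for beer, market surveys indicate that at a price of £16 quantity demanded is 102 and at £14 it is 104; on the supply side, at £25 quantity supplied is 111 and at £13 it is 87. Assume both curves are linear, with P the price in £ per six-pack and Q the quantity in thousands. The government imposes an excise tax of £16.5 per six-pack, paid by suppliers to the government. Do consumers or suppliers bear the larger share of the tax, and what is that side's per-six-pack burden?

Consumers bear the larger share: £11 per six-pack.

Demand slope: (104 − 102)/(14 − 16) = -1, so Qd = 118 − P.
Supply slope: (87 − 111)/(13 − 25) = 2, so Qs = 2P + 61.
Before the tax: set 118 − P = 2P + 61 → P* = £19, Q* = 99.
With the tax collected from suppliers, supply shifts: Qs = 2(P − 16.5) + 61.
Solving gives Q = 88 with consumers paying £30 and suppliers receiving £13.5 (the £16.5 wedge).
Per-six-pack burden: consumers £11, suppliers £5.5.
Consumers take the larger share because demand is less price-elastic here (demand slope 1 vs supply slope 2).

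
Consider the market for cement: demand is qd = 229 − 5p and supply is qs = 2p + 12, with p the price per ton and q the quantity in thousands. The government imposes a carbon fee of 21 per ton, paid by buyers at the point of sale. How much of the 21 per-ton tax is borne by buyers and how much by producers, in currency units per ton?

Buyers bear 6 per ton; producers bear 15 per ton.

Without the tax, 229 − 5p = 2p + 12 gives 7p = 217, so p* = 31 and q* = 74.
With the tax collected from buyers, demand (in seller-price terms) shifts: qd = 229 − 5(p + 21).
Solving gives q = 44 with buyers paying 37 and producers receiving 16 (the 21 wedge).
Burden on buyers: 6; on producers: 15. (They sum to 21.)
The less price-elastic side of the market bears the larger share of a per-unit tax.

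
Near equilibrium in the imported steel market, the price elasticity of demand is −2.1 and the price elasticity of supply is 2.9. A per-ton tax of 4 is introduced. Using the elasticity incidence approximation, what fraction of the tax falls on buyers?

Buyers' share ≈ 0.58.

Incidence ratio: buyers' share ≈ εs / (εs + |εd|) = 2.9 / (2.9 + 2.1) = 0.58.
Supply is the more elastic side, so buyers bear the larger share.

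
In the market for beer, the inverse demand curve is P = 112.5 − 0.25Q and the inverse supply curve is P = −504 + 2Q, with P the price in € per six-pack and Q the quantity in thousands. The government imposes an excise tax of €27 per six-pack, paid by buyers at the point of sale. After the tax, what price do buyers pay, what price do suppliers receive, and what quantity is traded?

Buyers pay €47; suppliers receive €20; quantity = 262.

Rewrite in direct form: Qd = 450 − 4P and Qs = 0.5P + 252.
Without the tax, 450 − 4P = 0.5P + 252 gives 4.5P = 198, so P* = €44 and Q* = 274.
With the tax collected from buyers, demand (in seller-price terms) shifts: Qd = 450 − 4(P + 27).
Solving gives Q = 262 with buyers paying €47 and suppliers receiving €20 (the €27 wedge).
The less price-elastic side of the market bears the larger share of a per-unit tax.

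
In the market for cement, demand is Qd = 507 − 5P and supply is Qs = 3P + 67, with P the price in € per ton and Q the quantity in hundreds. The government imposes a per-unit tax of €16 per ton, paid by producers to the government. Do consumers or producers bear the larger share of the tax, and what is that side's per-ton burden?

Before the tax: set 507 − 5P = 3P + 67 → P* = €55, Q* = 232.
With the tax collected from producers, supply shifts: Qs = 3(P − 16) + 67.
Solving gives Q = 202 with consumers paying €61 and producers receiving €45 (the €16 wedge).
Per-ton burden: consumers €6, producers €10.
Producers take the larger share because supply is less price-elastic here (demand slope 5 vs supply slope 3).
The less price-elastic side of the market bears the larger share of a per-unit tax.

Producers bear the larger share: €10 per ton.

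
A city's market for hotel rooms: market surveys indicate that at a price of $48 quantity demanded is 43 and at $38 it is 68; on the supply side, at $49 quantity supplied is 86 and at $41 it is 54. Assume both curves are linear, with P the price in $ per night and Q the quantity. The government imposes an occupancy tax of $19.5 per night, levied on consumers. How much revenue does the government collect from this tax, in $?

Tax revenue = $546.

Demand slope: (68 − 43)/(38 − 48) = -2.5, so Qd = 163 − 2.5P.
Supply slope: (54 − 86)/(41 − 49) = 4, so Qs = 4P − 110.
Before the tax: set 163 − 2.5P = 4P − 110 → P* = $42, Q* = 58.
With the tax collected from consumers, demand (in seller-price terms) shifts: Qd = 163 − 2.5(P + 19.5).
Solving gives Q = 28 with consumers paying $54 and sellers receiving $34.5 (the $19.5 wedge).
Revenue = t · Q = 19.5 · 28 = $546.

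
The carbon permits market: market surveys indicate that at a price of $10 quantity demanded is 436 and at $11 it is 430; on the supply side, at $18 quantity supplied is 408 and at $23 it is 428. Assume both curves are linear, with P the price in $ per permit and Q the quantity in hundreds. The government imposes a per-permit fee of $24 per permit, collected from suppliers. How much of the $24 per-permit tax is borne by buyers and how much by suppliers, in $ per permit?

Demand slope: (430 − 436)/(11 − 10) = -6, so Qd = 496 − 6P.
Supply slope: (428 − 408)/(23 − 18) = 4, so Qs = 4P + 336.
Without the tax, 496 − 6P = 4P + 336 gives 10P = 160, so P* = $16 and Q* = 400.
With the tax collected from suppliers, supply shifts: Qs = 4(P − 24) + 336.
New equilibrium: buyers pay $25.6, suppliers receive $1.6, Q = 342.4. (Wedge: Pb − Ps = 24.)
Burden on buyers: $9.6; on suppliers: $14.4. (They sum to $24.)

Buyers bear $9.6 per permit; suppliers bear $14.4 per permit.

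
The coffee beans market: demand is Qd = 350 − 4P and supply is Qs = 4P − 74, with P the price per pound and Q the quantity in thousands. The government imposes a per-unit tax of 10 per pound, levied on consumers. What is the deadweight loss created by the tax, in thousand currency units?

Deadweight loss = 100 thousand.

Before the tax: set 350 − 4P = 4P − 74 → P* = 53, Q* = 138.
With the tax collected from consumers, demand (in seller-price terms) shifts: Qd = 350 − 4(P + 10).
New equilibrium: consumers pay 58, suppliers receive 48, Q = 118. (Wedge: Pb − Ps = 10.)
Quantity falls by |ΔQ| = |138 − 118| = 20.
DWL = ½ · t · |ΔQ| = ½ · 10 · 20 = 100.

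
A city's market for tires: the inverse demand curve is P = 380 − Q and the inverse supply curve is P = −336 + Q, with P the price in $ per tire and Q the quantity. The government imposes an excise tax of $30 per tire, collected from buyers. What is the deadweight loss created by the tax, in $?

Inverting to Q(P) form: Qd = 380 − P; Qs = P + 336.
Before the tax: set 380 − P = P + 336 → P* = $22, Q* = 358.
With the tax collected from buyers, demand (in seller-price terms) shifts: Qd = 380 − (P + 30).
New equilibrium: buyers pay $37, suppliers receive $7, Q = 343. (Wedge: Pb − Ps = 30.)
Quantity falls by |ΔQ| = |358 − 343| = 15.
DWL = ½ · t · |ΔQ| = ½ · 30 · 15 = $225.

Deadweight loss = $225.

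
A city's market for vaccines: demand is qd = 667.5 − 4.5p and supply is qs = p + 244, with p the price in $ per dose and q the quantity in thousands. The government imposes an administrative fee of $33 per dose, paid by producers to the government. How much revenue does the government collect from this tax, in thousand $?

Before the tax: set 667.5 − 4.5p = p + 244 → p* = $77, q* = 321.
With the tax collected from producers, supply shifts: qs = (p − 33) + 244.
Solving gives q = 294 with consumers paying $83 and producers receiving $50 (the $33 wedge).
Revenue = t · Q = 33 · 294 = $9702.

Tax revenue = $9702 thousand.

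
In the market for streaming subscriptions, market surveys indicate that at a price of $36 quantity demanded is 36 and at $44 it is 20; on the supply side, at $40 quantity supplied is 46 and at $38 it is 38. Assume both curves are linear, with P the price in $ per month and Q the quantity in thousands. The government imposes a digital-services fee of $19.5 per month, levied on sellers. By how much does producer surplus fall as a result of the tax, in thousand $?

Producer surplus falls by $136.5 thousand.

Demand slope: (20 − 36)/(44 − 36) = -2, so Qd = 108 − 2P.
Supply slope: (38 − 46)/(38 − 40) = 4, so Qs = 4P − 114.
Without the tax, 108 − 2P = 4P − 114 gives 6P = 222, so P* = $37 and Q* = 34.
With the tax collected from sellers, supply shifts: Qs = 4(P − 19.5) − 114.
Solving gives Q = 8 with buyers paying $50 and sellers receiving $30.5 (the $19.5 wedge).
ΔPS is the trapezoid between Q = 8 and Q = 34 of height $6.5: ½ · (34 + 8) · 6.5 = $136.5.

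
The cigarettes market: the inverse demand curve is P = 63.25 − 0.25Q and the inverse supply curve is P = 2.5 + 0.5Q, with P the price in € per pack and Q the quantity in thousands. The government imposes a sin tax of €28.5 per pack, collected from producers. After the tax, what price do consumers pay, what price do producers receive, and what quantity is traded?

Rewrite in direct form: Qd = 253 − 4P and Qs = 2P − 5.
Without the tax, 253 − 4P = 2P − 5 gives 6P = 258, so P* = €43 and Q* = 81.
With the tax collected from producers, supply shifts: Qs = 2(P − 28.5) − 5.
New equilibrium: consumers pay €52.5, producers receive €24, Q = 43. (Wedge: Pb − Ps = 28.5.)
The less price-elastic side of the market bears the larger share of a per-unit tax.

Consumers pay €52.5; producers receive €24; quantity = 43.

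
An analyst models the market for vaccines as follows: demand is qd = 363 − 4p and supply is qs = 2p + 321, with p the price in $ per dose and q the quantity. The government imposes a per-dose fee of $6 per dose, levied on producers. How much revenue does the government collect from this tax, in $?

Before the tax: set 363 − 4p = 2p + 321 → p* = $7, q* = 335.
With the tax collected from producers, supply shifts: qs = 2(p − 6) + 321.
Solving gives q = 327 with consumers paying $9 and producers receiving $3 (the $6 wedge).
Revenue = t · Q = 6 · 327 = $1962.

Tax revenue = $1962.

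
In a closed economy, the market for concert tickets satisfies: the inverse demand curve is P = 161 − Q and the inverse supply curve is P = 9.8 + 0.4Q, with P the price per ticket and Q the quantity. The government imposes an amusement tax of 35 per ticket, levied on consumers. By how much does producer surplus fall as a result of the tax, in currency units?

Inverting to Q(P) form: Qd = 161 − P; Qs = 2.5P − 24.5.
Before the tax: set 161 − P = 2.5P − 24.5 → P* = 53, Q* = 108.
With the tax collected from consumers, demand (in seller-price terms) shifts: Qd = 161 − (P + 35).
Solving gives Q = 83 with consumers paying 78 and producers receiving 43 (the 35 wedge).
ΔPS is the trapezoid between Q = 83 and Q = 108 of height 10: ½ · (108 + 83) · 10 = 955.

Producer surplus falls by 955.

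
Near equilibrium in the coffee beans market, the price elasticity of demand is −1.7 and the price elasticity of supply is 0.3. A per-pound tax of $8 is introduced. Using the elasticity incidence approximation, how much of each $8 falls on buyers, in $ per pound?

Buyers bear ≈ $1.2 per pound.

Incidence ratio: buyers' share ≈ εs / (εs + |εd|) = 0.3 / (0.3 + 1.7) = 0.15.
So buyers bear ≈ 0.15 × $8 = $1.2; producers bear $6.8.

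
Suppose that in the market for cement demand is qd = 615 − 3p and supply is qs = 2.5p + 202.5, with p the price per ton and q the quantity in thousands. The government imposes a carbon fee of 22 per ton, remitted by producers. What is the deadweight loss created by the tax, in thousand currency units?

Deadweight loss = 330 thousand.

Without the tax, 615 − 3p = 2.5p + 202.5 gives 5.5p = 412.5, so p* = 75 and q* = 390.
With the tax collected from producers, supply shifts: qs = 2.5(p − 22) + 202.5.
Solving gives q = 360 with consumers paying 85 and producers receiving 63 (the 22 wedge).
Quantity falls by |ΔQ| = |390 − 360| = 30.
DWL = ½ · t · |ΔQ| = ½ · 22 · 30 = 330.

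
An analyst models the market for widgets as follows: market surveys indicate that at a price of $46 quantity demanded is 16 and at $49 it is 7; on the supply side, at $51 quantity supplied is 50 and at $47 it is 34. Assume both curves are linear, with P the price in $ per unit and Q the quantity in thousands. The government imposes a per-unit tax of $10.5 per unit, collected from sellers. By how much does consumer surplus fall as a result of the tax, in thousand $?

Demand slope: (7 − 16)/(49 − 46) = -3, so Qd = 154 − 3P.
Supply slope: (34 − 50)/(47 − 51) = 4, so Qs = 4P − 154.
Before the tax: set 154 − 3P = 4P − 154 → P* = $44, Q* = 22.
With the tax collected from sellers, supply shifts: Qs = 4(P − 10.5) − 154.
New equilibrium: consumers pay $50, sellers receive $39.5, Q = 4. (Wedge: Pb − Ps = 10.5.)
ΔCS is the trapezoid between Q = 4 and Q = 22 of height $6: ½ · (22 + 4) · 6 = $78.

Consumer surplus falls by $78 thousand.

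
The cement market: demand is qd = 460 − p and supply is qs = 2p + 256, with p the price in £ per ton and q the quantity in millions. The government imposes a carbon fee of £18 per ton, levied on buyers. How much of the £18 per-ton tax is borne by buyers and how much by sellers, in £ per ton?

Buyers bear £12 per ton; sellers bear £6 per ton.

Without the tax, 460 − p = 2p + 256 gives 3p = 204, so p* = £68 and q* = 392.
With the tax collected from buyers, demand (in seller-price terms) shifts: qd = 460 − (p + 18).
New equilibrium: buyers pay £80, sellers receive £62, q = 380. (Wedge: pb − ps = 18.)
Burden on buyers: £12; on sellers: £6. (They sum to £18.)
The less price-elastic side of the market bears the larger share of a per-unit tax.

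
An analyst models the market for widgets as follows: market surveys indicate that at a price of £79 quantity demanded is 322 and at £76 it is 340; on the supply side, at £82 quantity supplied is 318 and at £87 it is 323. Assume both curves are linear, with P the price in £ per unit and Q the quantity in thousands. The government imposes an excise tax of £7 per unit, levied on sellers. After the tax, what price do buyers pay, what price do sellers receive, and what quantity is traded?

Buyers pay £81; sellers receive £74; quantity = 310.

Demand slope: (340 − 322)/(76 − 79) = -6, so Qd = 796 − 6P.
Supply slope: (323 − 318)/(87 − 82) = 1, so Qs = P + 236.
Without the tax, 796 − 6P = P + 236 gives 7P = 560, so P* = £80 and Q* = 316.
With the tax collected from sellers, supply shifts: Qs = (P − 7) + 236.
Solving gives Q = 310 with buyers paying £81 and sellers receiving £74 (the £7 wedge).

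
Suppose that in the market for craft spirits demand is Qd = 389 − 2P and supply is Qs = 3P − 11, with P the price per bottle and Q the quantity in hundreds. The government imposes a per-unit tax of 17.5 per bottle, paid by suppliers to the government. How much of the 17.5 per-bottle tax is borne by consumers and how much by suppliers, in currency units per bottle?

Consumers bear 10.5 per bottle; suppliers bear 7 per bottle.

Without the tax, 389 − 2P = 3P − 11 gives 5P = 400, so P* = 80 and Q* = 229.
With the tax collected from suppliers, supply shifts: Qs = 3(P − 17.5) − 11.
Solving gives Q = 208 with consumers paying 90.5 and suppliers receiving 73 (the 17.5 wedge).
Burden on consumers: 10.5; on suppliers: 7. (They sum to 17.5.)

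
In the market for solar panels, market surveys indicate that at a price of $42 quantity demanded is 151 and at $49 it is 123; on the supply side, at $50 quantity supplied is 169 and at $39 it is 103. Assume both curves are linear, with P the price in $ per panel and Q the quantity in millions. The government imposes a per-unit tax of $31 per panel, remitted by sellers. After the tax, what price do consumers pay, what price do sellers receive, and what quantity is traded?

Demand slope: (123 − 151)/(49 − 42) = -4, so Qd = 319 − 4P.
Supply slope: (103 − 169)/(39 − 50) = 6, so Qs = 6P − 131.
Before the tax: set 319 − 4P = 6P − 131 → P* = $45, Q* = 139.
With the tax collected from sellers, supply shifts: Qs = 6(P − 31) − 131.
New equilibrium: consumers pay $63.6, sellers receive $32.6, Q = 64.6. (Wedge: Pb − Ps = 31.)

Consumers pay $63.6; sellers receive $32.6; quantity = 64.6.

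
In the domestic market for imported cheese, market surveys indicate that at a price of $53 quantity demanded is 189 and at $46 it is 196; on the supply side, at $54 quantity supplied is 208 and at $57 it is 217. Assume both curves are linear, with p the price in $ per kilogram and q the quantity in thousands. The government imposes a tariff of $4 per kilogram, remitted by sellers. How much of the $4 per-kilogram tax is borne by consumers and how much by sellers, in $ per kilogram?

Demand slope: (196 − 189)/(46 − 53) = -1, so qd = 242 − p.
Supply slope: (217 − 208)/(57 − 54) = 3, so qs = 3p + 46.
Before the tax: set 242 − p = 3p + 46 → p* = $49, q* = 193.
With the tax collected from sellers, supply shifts: qs = 3(p − 4) + 46.
New equilibrium: consumers pay $52, sellers receive $48, q = 190. (Wedge: pb − ps = 4.)
Burden on consumers: $3; on sellers: $1. (They sum to $4.)
The less price-elastic side of the market bears the larger share of a per-unit tax.

Consumers bear $3 per kilogram; sellers bear $1 per kilogram.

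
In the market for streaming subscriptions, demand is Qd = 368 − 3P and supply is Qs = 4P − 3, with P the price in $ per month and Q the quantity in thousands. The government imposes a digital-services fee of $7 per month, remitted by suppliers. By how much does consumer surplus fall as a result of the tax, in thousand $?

Consumer surplus falls by $812 thousand.

Without the tax, 368 − 3P = 4P − 3 gives 7P = 371, so P* = $53 and Q* = 209.
With the tax collected from suppliers, supply shifts: Qs = 4(P − 7) − 3.
Solving gives Q = 197 with consumers paying $57 and suppliers receiving $50 (the $7 wedge).
ΔCS is the trapezoid between Q = 197 and Q = 209 of height $4: ½ · (209 + 197) · 4 = $812.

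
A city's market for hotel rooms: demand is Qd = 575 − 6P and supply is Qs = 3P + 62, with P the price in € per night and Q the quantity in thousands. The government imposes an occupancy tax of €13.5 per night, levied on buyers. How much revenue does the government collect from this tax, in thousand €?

Tax revenue = €2781 thousand.

Without the tax, 575 − 6P = 3P + 62 gives 9P = 513, so P* = €57 and Q* = 233.
With the tax collected from buyers, demand (in seller-price terms) shifts: Qd = 575 − 6(P + 13.5).
Solving gives Q = 206 with buyers paying €61.5 and sellers receiving €48 (the €13.5 wedge).
Revenue = t · Q = 13.5 · 206 = €2781.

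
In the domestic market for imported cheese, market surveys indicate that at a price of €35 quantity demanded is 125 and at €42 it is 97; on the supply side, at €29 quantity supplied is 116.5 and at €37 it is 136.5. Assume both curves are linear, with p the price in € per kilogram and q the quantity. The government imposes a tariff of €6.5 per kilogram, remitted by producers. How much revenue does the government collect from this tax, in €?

Tax revenue = €773.5.

Demand slope: (97 − 125)/(42 − 35) = -4, so qd = 265 − 4p.
Supply slope: (136.5 − 116.5)/(37 − 29) = 2.5, so qs = 2.5p + 44.
Before the tax: set 265 − 4p = 2.5p + 44 → p* = €34, q* = 129.
With the tax collected from producers, supply shifts: qs = 2.5(p − 6.5) + 44.
Solving gives q = 119 with consumers paying €36.5 and producers receiving €30 (the €6.5 wedge).
Revenue = t · Q = 6.5 · 119 = €773.5.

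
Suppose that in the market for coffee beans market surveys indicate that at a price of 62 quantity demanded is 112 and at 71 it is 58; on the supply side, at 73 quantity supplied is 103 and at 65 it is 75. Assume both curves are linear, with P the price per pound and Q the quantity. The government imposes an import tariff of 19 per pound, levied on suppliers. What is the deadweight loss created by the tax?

Demand slope: (58 − 112)/(71 − 62) = -6, so Qd = 484 − 6P.
Supply slope: (75 − 103)/(65 − 73) = 3.5, so Qs = 3.5P − 152.5.
Before the tax: set 484 − 6P = 3.5P − 152.5 → P* = 67, Q* = 82.
With the tax collected from suppliers, supply shifts: Qs = 3.5(P − 19) − 152.5.
Solving gives Q = 40 with consumers paying 74 and suppliers receiving 55 (the 19 wedge).
Quantity falls by |ΔQ| = |82 − 40| = 42.
DWL = ½ · t · |ΔQ| = ½ · 19 · 42 = 399.

Deadweight loss = 399.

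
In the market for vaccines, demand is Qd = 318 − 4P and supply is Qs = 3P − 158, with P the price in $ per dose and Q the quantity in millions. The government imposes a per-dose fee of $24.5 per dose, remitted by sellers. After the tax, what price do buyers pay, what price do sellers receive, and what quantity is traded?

Before the tax: set 318 − 4P = 3P − 158 → P* = $68, Q* = 46.
With the tax collected from sellers, supply shifts: Qs = 3(P − 24.5) − 158.
Solving gives Q = 4 with buyers paying $78.5 and sellers receiving $54 (the $24.5 wedge).
The less price-elastic side of the market bears the larger share of a per-unit tax.

Buyers pay $78.5; sellers receive $54; quantity = 4.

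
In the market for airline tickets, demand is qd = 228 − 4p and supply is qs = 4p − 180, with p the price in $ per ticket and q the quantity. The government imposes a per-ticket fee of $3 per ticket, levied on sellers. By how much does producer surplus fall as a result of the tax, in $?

Without the tax, 228 − 4p = 4p − 180 gives 8p = 408, so p* = $51 and q* = 24.
With the tax collected from sellers, supply shifts: qs = 4(p − 3) − 180.
Solving gives q = 18 with consumers paying $52.5 and sellers receiving $49.5 (the $3 wedge).
ΔPS is the trapezoid between Q = 18 and Q = 24 of height $1.5: ½ · (24 + 18) · 1.5 = $31.5.

Producer surplus falls by $31.5.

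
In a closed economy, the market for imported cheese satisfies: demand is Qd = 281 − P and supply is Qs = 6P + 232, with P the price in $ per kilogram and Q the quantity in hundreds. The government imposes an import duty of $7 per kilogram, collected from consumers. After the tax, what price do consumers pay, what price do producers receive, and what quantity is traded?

Without the tax, 281 − P = 6P + 232 gives 7P = 49, so P* = $7 and Q* = 274.
With the tax collected from consumers, demand (in seller-price terms) shifts: Qd = 281 − (P + 7).
New equilibrium: consumers pay $13, producers receive $6, Q = 268. (Wedge: Pb − Ps = 7.)

Consumers pay $13; producers receive $6; quantity = 268.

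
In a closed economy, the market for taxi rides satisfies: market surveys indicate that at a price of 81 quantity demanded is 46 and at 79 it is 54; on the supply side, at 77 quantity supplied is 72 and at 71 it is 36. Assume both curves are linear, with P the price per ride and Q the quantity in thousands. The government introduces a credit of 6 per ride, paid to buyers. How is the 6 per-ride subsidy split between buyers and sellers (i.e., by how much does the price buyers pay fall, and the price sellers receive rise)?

Demand slope: (54 − 46)/(79 − 81) = -4, so Qd = 370 − 4P.
Supply slope: (36 − 72)/(71 − 77) = 6, so Qs = 6P − 390.
Before the subsidy: set 370 − 4P = 6P − 390 → P* = 76, Q* = 66.
With a per-unit subsidy paid to buyers, each effectively pays P − 6, so demand becomes Qd = 370 − 4(P − 6).
New equilibrium: buyers pay 72.4, sellers receive 78.4, Q = 80.4. (Wedge: Pb − Ps = −6.)
Gain to buyers: 3.6; to sellers: 2.4. (They sum to 6.)

Buyers gain 3.6 per ride; sellers gain 2.4 per ride.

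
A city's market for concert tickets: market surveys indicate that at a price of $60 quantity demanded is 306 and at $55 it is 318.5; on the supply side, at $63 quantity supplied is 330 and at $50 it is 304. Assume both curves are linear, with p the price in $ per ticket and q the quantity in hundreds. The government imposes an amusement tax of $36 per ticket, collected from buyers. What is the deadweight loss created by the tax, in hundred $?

Demand slope: (318.5 − 306)/(55 − 60) = -2.5, so qd = 456 − 2.5p.
Supply slope: (304 − 330)/(50 − 63) = 2, so qs = 2p + 204.
Before the tax: set 456 − 2.5p = 2p + 204 → p* = $56, q* = 316.
With the tax collected from buyers, demand (in seller-price terms) shifts: qd = 456 − 2.5(p + 36).
Solving gives q = 276 with buyers paying $72 and producers receiving $36 (the $36 wedge).
Quantity falls by |ΔQ| = |316 − 276| = 40.
DWL = ½ · t · |ΔQ| = ½ · 36 · 40 = $720.

Deadweight loss = $720 hundred.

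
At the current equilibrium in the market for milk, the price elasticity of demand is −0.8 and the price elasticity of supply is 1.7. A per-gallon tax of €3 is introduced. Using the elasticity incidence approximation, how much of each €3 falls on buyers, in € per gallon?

Incidence ratio: buyers' share ≈ εs / (εs + |εd|) = 1.7 / (1.7 + 0.8) = 0.68.
So buyers bear ≈ 0.68 × €3 = €2.04; producers bear €0.96.

Buyers bear ≈ €2.04 per gallon.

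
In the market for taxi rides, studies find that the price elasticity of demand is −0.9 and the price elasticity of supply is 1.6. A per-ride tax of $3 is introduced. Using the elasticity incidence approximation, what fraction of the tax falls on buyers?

Incidence ratio: buyers' share ≈ εs / (εs + |εd|) = 1.6 / (1.6 + 0.9) = 0.64.
Supply is the more elastic side, so buyers bear the larger share.

Buyers' share ≈ 0.64.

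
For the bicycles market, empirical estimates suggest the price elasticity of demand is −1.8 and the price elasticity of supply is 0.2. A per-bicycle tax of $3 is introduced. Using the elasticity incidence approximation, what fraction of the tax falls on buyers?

Buyers' share ≈ 0.1.

Incidence ratio: buyers' share ≈ εs / (εs + |εd|) = 0.2 / (0.2 + 1.8) = 0.1.
Supply is the less elastic side, so buyers bear the smaller share.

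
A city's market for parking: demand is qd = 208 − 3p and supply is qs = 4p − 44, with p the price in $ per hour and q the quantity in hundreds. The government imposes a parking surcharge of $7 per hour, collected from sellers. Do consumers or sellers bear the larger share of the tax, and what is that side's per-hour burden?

Consumers bear the larger share: $4 per hour.

Without the tax, 208 − 3p = 4p − 44 gives 7p = 252, so p* = $36 and q* = 100.
With the tax collected from sellers, supply shifts: qs = 4(p − 7) − 44.
Solving gives q = 88 with consumers paying $40 and sellers receiving $33 (the $7 wedge).
Per-hour burden: consumers $4, sellers $3.
Consumers take the larger share because demand is less price-elastic here (demand slope 3 vs supply slope 4).
The less price-elastic side of the market bears the larger share of a per-unit tax.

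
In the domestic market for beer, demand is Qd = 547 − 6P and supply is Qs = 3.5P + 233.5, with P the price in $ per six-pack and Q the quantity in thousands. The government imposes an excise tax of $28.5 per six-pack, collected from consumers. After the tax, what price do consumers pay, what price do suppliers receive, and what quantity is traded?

Before the tax: set 547 − 6P = 3.5P + 233.5 → P* = $33, Q* = 349.
With the tax collected from consumers, demand (in seller-price terms) shifts: Qd = 547 − 6(P + 28.5).
New equilibrium: consumers pay $43.5, suppliers receive $15, Q = 286. (Wedge: Pb − Ps = 28.5.)
The less price-elastic side of the market bears the larger share of a per-unit tax.

Consumers pay $43.5; suppliers receive $15; quantity = 286.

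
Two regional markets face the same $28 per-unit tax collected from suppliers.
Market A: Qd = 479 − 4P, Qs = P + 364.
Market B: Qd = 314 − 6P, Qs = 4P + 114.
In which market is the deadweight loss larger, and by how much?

Market A: pre-tax P* = $23, Q* = 387; post-tax Q = 364.6; deadweight loss = $313.6.
Market B: pre-tax P* = $20, Q* = 194; post-tax Q = 126.8; deadweight loss = $940.8.
Difference: $313.6 vs $940.8 → market B is larger by $627.2.

Market B, by $627.2.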